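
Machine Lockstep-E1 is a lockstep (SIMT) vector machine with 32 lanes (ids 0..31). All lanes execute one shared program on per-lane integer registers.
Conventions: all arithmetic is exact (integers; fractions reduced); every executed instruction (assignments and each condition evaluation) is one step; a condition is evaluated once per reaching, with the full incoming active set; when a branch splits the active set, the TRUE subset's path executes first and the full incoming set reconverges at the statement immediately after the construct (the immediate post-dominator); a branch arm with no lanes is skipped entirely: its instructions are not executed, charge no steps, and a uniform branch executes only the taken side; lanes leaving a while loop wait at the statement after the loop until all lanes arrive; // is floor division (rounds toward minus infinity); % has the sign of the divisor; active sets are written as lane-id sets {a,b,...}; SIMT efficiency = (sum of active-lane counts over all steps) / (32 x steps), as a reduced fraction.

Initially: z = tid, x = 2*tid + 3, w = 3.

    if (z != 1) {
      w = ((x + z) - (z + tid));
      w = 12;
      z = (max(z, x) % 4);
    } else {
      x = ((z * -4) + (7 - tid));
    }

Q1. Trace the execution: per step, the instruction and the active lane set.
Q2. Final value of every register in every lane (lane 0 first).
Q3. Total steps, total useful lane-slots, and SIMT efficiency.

step 0: eval (z != 1)                {0,1,2,3,4,5,6,7,8,9,10,11,12,13,14,15,16,17,18,19,20,21,22,23,24,25,26,27,28,29,30,31}
step 1: w <- ((x + z) - (z + tid))   {0,2,3,4,5,6,7,8,9,10,11,12,13,14,15,16,17,18,19,20,21,22,23,24,25,26,27,28,29,30,31}
step 2: w <- 12                      {0,2,3,4,5,6,7,8,9,10,11,12,13,14,15,16,17,18,19,20,21,22,23,24,25,26,27,28,29,30,31}
step 3: z <- (max(z, x) % 4)         {0,2,3,4,5,6,7,8,9,10,11,12,13,14,15,16,17,18,19,20,21,22,23,24,25,26,27,28,29,30,31}
step 4: x <- ((z * -4) + (7 - tid))  {1}

Answer: 5 steps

z: 3,1,3,1,3,1,3,1,3,1,3,1,3,1,3,1,3,1,3,1,3,1,3,1,3,1,3,1,3,1,3,1
x: 3,2,7,9,11,13,15,17,19,21,23,25,27,29,31,33,35,37,39,41,43,45,47,49,51,53,55,57,59,61,63,65
w: 12,3,12,12,12,12,12,12,12,12,12,12,12,12,12,12,12,12,12,12,12,12,12,12,12,12,12,12,12,12,12,12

steps = 5; useful = 126; efficiency = 126/160 = 63/80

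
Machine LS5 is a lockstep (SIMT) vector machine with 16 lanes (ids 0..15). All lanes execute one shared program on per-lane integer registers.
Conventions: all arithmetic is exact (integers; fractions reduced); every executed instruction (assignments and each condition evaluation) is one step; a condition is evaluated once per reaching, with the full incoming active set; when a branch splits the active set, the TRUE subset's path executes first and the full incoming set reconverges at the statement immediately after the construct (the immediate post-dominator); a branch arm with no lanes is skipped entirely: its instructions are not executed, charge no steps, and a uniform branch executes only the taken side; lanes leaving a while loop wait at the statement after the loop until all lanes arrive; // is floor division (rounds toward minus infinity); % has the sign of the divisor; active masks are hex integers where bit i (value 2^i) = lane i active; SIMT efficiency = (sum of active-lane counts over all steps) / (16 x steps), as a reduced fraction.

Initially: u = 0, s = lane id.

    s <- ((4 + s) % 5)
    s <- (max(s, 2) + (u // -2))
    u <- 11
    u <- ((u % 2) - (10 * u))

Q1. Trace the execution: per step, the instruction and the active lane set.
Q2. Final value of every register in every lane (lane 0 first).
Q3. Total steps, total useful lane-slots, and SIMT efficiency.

step 0: s <- ((4 + s) % 5)           0xffff
step 1: s <- (max(s, 2) + (u // -2)) 0xffff
step 2: u <- 11                      0xffff
step 3: u <- ((u % 2) - (10 * u))    0xffff

Answer: 4 steps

u: -109,-109,-109,-109,-109,-109,-109,-109,-109,-109,-109,-109,-109,-109,-109,-109
s: 4,2,2,2,3,4,2,2,2,3,4,2,2,2,3,4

steps = 4; useful = 64; efficiency = 64/64 = 1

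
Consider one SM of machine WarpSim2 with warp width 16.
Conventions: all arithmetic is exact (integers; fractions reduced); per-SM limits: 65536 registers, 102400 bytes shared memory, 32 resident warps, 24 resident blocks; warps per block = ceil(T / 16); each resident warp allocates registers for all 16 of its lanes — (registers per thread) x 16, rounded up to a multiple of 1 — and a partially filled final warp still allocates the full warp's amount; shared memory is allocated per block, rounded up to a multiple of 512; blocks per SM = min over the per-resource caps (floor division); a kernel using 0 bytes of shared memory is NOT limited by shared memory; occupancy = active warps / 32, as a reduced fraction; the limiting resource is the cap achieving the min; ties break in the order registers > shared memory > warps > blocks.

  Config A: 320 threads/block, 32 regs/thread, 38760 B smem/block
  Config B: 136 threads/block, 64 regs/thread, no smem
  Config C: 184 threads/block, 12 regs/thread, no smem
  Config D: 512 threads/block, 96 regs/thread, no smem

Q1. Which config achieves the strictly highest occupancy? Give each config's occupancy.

occupancies: A 5/8, B 27/32, C 3/4, D 1

Answer: D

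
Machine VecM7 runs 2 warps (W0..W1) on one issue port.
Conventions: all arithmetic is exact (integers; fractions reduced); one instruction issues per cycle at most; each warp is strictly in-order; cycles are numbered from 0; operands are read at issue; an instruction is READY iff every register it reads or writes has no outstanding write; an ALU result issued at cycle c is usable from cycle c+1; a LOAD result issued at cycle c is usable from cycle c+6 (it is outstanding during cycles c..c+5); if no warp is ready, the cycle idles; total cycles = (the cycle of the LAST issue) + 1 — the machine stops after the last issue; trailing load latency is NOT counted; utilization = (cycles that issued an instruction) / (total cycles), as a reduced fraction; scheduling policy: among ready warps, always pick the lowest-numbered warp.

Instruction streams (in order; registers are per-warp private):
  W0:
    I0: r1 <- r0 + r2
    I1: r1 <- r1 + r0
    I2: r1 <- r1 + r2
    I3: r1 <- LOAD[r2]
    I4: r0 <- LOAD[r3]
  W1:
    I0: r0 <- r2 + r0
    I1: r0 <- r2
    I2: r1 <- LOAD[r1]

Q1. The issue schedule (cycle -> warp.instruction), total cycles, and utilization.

cycle 0: W0.I0
cycle 1: W0.I1
cycle 2: W0.I2
cycle 3: W0.I3
cycle 4: W0.I4
cycle 5: W1.I0
cycle 6: W1.I1
cycle 7: W1.I2

Answer: 8 cycles, utilization 1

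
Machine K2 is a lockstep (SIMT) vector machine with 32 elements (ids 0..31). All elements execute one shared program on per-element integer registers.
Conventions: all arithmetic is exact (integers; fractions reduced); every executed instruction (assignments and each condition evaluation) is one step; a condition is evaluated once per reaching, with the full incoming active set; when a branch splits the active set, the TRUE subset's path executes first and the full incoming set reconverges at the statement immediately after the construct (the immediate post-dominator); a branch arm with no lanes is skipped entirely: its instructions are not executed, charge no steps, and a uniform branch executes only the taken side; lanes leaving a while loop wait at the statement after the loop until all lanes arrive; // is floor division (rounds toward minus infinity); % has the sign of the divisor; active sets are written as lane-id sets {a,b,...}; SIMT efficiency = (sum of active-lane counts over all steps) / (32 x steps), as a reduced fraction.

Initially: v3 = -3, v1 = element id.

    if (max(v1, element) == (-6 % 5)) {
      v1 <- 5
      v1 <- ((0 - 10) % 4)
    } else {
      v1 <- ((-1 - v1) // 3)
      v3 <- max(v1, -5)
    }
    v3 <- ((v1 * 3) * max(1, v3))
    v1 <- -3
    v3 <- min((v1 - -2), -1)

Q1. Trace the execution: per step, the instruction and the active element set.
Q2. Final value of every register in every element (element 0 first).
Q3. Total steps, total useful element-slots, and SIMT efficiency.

step 0: eval (max(v1, element) == (-6 % 5)) {0,1,2,3,4,5,6,7,8,9,10,11,12,13,14,15,16,17,18,19,20,21,22,23,24,25,26,27,28,29,30,31}
step 1: v1 <- 5                      {4}
step 2: v1 <- ((0 - 10) % 4)         {4}
step 3: v1 <- ((-1 - v1) // 3)       {0,1,2,3,5,6,7,8,9,10,11,12,13,14,15,16,17,18,19,20,21,22,23,24,25,26,27,28,29,30,31}
step 4: v3 <- max(v1, -5)            {0,1,2,3,5,6,7,8,9,10,11,12,13,14,15,16,17,18,19,20,21,22,23,24,25,26,27,28,29,30,31}
step 5: v3 <- ((v1 * 3) * max(1, v3)) {0,1,2,3,4,5,6,7,8,9,10,11,12,13,14,15,16,17,18,19,20,21,22,23,24,25,26,27,28,29,30,31}
step 6: v1 <- -3                     {0,1,2,3,4,5,6,7,8,9,10,11,12,13,14,15,16,17,18,19,20,21,22,23,24,25,26,27,28,29,30,31}
step 7: v3 <- min((v1 - -2), -1)     {0,1,2,3,4,5,6,7,8,9,10,11,12,13,14,15,16,17,18,19,20,21,22,23,24,25,26,27,28,29,30,31}

Answer: 8 steps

v3: -1,-1,-1,-1,-1,-1,-1,-1,-1,-1,-1,-1,-1,-1,-1,-1,-1,-1,-1,-1,-1,-1,-1,-1,-1,-1,-1,-1,-1,-1,-1,-1
v1: -3,-3,-3,-3,-3,-3,-3,-3,-3,-3,-3,-3,-3,-3,-3,-3,-3,-3,-3,-3,-3,-3,-3,-3,-3,-3,-3,-3,-3,-3,-3,-3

steps = 8; useful = 192; efficiency = 192/256 = 3/4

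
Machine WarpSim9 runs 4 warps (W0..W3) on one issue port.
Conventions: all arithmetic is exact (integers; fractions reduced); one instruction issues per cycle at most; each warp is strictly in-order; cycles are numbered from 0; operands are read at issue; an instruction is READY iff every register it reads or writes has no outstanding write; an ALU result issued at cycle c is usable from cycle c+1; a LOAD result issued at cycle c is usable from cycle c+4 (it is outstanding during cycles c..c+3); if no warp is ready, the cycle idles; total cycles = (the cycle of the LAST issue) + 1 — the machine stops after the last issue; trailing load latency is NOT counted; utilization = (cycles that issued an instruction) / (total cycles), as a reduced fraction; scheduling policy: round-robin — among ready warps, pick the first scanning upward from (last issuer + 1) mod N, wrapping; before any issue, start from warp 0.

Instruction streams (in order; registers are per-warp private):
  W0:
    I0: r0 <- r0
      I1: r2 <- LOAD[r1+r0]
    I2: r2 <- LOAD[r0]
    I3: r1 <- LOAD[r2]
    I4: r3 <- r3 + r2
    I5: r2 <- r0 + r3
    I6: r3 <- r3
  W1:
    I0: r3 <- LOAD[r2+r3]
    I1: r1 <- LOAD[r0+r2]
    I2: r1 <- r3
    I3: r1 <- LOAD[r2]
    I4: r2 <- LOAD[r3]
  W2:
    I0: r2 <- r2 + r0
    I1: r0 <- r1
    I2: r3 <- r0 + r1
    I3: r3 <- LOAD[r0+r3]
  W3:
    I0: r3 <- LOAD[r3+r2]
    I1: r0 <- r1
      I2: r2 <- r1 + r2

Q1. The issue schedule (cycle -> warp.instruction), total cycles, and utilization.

cycle 0: W0.I0
cycle 1: W1.I0
cycle 2: W2.I0
cycle 3: W3.I0
cycle 4: W0.I1
cycle 5: W1.I1
cycle 6: W2.I1
cycle 7: W3.I1
cycle 8: W0.I2
cycle 9: W1.I2
cycle 10: W2.I2
cycle 11: W3.I2
cycle 12: W0.I3
cycle 13: W1.I3
cycle 14: W2.I3
cycle 15: W0.I4
cycle 16: W1.I4
cycle 17: W0.I5
cycle 18: W0.I6

Answer: 19 cycles, utilization 1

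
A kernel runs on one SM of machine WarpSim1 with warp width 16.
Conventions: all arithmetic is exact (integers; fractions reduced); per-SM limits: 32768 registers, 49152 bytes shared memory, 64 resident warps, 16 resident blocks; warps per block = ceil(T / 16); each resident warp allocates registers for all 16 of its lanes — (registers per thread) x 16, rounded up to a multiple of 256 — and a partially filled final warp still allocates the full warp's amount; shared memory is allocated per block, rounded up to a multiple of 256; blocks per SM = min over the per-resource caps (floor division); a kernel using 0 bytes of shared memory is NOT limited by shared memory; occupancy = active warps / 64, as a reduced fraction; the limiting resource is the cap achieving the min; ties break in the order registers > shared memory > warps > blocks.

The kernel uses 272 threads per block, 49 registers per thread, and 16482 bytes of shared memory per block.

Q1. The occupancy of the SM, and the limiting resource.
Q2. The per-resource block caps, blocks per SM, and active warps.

Answer: occupancy 17/64, limited by registers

registers: 1 block
shared memory: 2 blocks
warps: 3 blocks
blocks: 16 blocks

Answer: 1 block, 17 active warps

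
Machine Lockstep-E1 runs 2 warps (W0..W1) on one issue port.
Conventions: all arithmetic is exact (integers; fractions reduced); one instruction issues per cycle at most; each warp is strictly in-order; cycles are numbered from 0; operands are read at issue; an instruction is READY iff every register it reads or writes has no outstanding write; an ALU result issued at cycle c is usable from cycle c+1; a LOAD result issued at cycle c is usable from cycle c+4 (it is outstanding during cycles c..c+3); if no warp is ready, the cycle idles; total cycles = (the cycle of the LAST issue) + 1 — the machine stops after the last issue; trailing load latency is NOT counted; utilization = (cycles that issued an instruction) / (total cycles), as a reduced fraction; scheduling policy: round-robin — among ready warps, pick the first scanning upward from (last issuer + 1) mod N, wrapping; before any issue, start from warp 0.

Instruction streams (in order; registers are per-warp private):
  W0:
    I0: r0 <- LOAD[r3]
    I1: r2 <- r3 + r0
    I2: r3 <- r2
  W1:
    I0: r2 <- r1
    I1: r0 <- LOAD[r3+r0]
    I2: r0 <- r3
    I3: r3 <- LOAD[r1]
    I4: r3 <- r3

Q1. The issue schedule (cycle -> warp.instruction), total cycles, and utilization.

cycle 0: W0.I0
cycle 1: W1.I0
cycle 2: W1.I1
cycle 3: idle
cycle 4: W0.I1
cycle 5: W0.I2
cycle 6: W1.I2
cycle 7: W1.I3
cycle 8: idle
cycle 9: idle
cycle 10: idle
cycle 11: W1.I4

Answer: 12 cycles, utilization 2/3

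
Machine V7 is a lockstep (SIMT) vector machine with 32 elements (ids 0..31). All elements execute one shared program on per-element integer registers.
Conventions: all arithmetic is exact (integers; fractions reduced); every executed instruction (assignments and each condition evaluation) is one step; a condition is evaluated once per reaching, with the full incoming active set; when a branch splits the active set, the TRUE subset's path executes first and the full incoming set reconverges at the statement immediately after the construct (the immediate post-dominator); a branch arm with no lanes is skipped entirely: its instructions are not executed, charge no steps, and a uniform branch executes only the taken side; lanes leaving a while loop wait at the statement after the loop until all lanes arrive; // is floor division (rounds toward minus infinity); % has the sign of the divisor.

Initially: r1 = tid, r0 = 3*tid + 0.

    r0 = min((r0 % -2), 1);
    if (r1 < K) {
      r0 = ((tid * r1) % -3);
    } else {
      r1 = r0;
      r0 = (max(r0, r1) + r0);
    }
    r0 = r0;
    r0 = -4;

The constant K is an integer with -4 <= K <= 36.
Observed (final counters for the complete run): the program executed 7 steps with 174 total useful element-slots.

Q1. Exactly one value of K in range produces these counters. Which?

Answer: K = 18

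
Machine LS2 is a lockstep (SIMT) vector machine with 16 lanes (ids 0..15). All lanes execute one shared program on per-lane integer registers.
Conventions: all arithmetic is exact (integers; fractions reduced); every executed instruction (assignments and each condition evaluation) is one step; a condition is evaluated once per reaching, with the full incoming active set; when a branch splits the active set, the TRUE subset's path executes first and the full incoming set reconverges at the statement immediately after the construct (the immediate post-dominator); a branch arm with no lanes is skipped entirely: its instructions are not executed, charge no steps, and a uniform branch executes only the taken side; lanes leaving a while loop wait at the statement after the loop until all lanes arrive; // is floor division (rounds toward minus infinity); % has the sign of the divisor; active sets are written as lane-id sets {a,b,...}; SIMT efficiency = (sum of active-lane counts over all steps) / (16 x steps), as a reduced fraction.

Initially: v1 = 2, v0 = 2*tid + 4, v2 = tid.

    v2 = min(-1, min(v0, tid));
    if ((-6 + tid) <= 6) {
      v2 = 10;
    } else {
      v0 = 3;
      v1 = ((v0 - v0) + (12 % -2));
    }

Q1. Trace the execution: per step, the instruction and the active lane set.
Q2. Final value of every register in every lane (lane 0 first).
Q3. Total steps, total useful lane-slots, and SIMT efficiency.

step 0: v2 <- min(-1, min(v0, tid))  {0,1,2,3,4,5,6,7,8,9,10,11,12,13,14,15}
step 1: eval ((-6 + tid) <= 6)       {0,1,2,3,4,5,6,7,8,9,10,11,12,13,14,15}
step 2: v2 <- 10                     {0,1,2,3,4,5,6,7,8,9,10,11,12}
step 3: v0 <- 3                      {13,14,15}
step 4: v1 <- ((v0 - v0) + (12 % -2)) {13,14,15}

Answer: 5 steps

v1: 2,2,2,2,2,2,2,2,2,2,2,2,2,0,0,0
v0: 4,6,8,10,12,14,16,18,20,22,24,26,28,3,3,3
v2: 10,10,10,10,10,10,10,10,10,10,10,10,10,-1,-1,-1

steps = 5; useful = 51; efficiency = 51/80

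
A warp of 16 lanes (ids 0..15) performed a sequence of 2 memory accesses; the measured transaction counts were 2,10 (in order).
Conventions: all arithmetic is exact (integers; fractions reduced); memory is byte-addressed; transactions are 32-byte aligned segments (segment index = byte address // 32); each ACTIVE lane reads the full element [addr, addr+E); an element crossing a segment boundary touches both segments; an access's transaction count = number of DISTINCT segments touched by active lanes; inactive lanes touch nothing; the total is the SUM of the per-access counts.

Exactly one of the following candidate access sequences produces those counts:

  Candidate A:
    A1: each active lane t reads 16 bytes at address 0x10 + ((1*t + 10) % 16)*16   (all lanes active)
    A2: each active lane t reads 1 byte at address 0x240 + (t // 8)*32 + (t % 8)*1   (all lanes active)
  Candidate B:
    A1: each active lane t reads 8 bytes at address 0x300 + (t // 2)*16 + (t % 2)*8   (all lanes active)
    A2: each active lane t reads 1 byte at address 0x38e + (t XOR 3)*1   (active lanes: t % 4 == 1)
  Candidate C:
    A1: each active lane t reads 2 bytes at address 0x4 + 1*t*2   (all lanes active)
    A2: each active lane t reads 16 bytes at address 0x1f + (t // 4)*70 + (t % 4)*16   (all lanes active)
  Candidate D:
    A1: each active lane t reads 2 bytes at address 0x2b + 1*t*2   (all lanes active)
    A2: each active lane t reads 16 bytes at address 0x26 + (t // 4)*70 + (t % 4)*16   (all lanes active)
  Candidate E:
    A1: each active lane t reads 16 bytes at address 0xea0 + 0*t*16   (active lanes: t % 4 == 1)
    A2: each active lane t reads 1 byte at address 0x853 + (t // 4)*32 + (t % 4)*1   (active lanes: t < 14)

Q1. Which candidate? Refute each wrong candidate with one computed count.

A: A1 gives 9 transactions, not 2
B: A1 gives 4 transactions, not 2
D: A2 gives 9 transactions, not 10
E: A1 gives 1 transaction, not 2
C: all counts match (2,10)

Answer: C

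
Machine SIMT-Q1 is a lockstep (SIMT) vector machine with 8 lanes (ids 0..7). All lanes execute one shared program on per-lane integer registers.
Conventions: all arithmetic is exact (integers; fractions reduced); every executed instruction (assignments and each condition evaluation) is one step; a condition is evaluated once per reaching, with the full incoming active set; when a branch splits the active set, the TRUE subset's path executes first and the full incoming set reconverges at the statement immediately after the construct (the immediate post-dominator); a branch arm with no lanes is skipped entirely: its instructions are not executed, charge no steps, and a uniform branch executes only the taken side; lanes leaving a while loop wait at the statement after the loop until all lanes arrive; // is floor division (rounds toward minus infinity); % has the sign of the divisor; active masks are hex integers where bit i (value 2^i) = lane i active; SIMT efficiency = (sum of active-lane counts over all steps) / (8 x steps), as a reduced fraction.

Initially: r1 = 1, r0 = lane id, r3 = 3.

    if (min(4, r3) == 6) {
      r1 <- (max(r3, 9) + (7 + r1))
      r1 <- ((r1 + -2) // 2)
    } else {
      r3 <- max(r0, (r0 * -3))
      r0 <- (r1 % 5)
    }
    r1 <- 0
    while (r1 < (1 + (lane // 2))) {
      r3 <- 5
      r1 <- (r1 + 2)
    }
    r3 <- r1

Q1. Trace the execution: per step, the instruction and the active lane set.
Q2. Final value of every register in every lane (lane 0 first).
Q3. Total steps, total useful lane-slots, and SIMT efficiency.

step 0: eval (min(4, r3) == 6)       0xff
step 1: r3 <- max(r0, (r0 * -3))     0xff
step 2: r0 <- (r1 % 5)               0xff
step 3: r1 <- 0                      0xff
step 4: eval (r1 < (1 + (lane // 2))) 0xff
step 5: r3 <- 5                      0xff
step 6: r1 <- (r1 + 2)               0xff
step 7: eval (r1 < (1 + (lane // 2))) 0xff
step 8: r3 <- 5                      0xf0
step 9: r1 <- (r1 + 2)               0xf0
step 10: eval (r1 < (1 + (lane // 2))) 0xf0
step 11: r3 <- r1                     0xff

Answer: 12 steps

r1: 2,2,2,2,4,4,4,4
r0: 1,1,1,1,1,1,1,1
r3: 2,2,2,2,4,4,4,4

steps = 12; useful = 84; efficiency = 84/96 = 7/8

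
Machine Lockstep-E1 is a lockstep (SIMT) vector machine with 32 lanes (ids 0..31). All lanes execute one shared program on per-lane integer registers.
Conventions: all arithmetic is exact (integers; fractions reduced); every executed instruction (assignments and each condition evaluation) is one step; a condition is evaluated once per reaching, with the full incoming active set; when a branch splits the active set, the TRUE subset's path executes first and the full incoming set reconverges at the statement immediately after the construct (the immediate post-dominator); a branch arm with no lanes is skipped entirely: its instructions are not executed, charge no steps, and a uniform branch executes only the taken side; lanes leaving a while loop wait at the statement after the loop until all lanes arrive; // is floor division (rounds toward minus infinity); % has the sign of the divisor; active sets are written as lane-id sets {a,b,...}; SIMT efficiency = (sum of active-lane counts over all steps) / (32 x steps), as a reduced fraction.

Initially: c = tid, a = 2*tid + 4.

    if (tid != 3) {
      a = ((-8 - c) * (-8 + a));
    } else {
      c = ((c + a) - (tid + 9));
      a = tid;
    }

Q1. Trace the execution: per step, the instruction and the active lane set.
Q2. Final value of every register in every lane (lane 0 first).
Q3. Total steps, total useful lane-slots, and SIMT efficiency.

step 0: eval (tid != 3)              {0,1,2,3,4,5,6,7,8,9,10,11,12,13,14,15,16,17,18,19,20,21,22,23,24,25,26,27,28,29,30,31}
step 1: a <- ((-8 - c) * (-8 + a))   {0,1,2,4,5,6,7,8,9,10,11,12,13,14,15,16,17,18,19,20,21,22,23,24,25,26,27,28,29,30,31}
step 2: c <- ((c + a) - (tid + 9))   {3}
step 3: a <- tid                     {3}

Answer: 4 steps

c: 0,1,2,1,4,5,6,7,8,9,10,11,12,13,14,15,16,17,18,19,20,21,22,23,24,25,26,27,28,29,30,31
a: 32,18,0,3,-48,-78,-112,-150,-192,-238,-288,-342,-400,-462,-528,-598,-672,-750,-832,-918,-1008,-1102,-1200,-1302,-1408,-1518,-1632,-1750,-1872,-1998,-2128,-2262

steps = 4; useful = 65; efficiency = 65/128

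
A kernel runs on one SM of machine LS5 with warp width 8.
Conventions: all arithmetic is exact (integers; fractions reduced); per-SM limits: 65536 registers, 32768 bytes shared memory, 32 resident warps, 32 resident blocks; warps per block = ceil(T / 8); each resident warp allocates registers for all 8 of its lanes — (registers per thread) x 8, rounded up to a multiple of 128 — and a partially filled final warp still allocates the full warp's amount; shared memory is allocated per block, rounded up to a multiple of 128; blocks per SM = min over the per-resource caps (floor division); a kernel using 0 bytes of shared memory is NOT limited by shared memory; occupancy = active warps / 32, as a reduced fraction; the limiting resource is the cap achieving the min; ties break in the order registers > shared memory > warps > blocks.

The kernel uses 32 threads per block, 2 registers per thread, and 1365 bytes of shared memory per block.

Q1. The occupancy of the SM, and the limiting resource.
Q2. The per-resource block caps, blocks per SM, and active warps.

Answer: occupancy 1, limited by warps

registers: 128 blocks
shared memory: 23 blocks
warps: 8 blocks
blocks: 32 blocks

Answer: 8 blocks, 32 active warps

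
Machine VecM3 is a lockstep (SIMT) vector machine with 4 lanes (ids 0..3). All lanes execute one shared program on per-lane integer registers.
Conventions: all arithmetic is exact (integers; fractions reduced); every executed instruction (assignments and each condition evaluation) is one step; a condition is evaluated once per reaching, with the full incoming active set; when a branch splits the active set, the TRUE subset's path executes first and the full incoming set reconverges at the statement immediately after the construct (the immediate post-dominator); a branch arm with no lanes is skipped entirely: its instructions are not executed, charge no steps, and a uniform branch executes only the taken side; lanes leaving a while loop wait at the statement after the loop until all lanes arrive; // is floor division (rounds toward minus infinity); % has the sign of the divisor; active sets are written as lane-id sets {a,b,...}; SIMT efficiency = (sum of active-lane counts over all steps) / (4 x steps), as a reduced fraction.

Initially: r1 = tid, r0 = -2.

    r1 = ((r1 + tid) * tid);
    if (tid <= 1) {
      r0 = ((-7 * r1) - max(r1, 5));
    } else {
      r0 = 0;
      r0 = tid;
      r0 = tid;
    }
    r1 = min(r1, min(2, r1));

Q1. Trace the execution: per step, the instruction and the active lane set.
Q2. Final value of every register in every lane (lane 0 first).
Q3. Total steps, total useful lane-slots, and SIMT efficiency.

step 0: r1 <- ((r1 + tid) * tid)     {0,1,2,3}
step 1: eval (tid <= 1)              {0,1,2,3}
step 2: r0 <- ((-7 * r1) - max(r1, 5)) {0,1}
step 3: r0 <- 0                      {2,3}
step 4: r0 <- tid                    {2,3}
step 5: r0 <- tid                    {2,3}
step 6: r1 <- min(r1, min(2, r1))    {0,1,2,3}

Answer: 7 steps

r1: 0,2,2,2
r0: -5,-19,2,3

steps = 7; useful = 20; efficiency = 20/28 = 5/7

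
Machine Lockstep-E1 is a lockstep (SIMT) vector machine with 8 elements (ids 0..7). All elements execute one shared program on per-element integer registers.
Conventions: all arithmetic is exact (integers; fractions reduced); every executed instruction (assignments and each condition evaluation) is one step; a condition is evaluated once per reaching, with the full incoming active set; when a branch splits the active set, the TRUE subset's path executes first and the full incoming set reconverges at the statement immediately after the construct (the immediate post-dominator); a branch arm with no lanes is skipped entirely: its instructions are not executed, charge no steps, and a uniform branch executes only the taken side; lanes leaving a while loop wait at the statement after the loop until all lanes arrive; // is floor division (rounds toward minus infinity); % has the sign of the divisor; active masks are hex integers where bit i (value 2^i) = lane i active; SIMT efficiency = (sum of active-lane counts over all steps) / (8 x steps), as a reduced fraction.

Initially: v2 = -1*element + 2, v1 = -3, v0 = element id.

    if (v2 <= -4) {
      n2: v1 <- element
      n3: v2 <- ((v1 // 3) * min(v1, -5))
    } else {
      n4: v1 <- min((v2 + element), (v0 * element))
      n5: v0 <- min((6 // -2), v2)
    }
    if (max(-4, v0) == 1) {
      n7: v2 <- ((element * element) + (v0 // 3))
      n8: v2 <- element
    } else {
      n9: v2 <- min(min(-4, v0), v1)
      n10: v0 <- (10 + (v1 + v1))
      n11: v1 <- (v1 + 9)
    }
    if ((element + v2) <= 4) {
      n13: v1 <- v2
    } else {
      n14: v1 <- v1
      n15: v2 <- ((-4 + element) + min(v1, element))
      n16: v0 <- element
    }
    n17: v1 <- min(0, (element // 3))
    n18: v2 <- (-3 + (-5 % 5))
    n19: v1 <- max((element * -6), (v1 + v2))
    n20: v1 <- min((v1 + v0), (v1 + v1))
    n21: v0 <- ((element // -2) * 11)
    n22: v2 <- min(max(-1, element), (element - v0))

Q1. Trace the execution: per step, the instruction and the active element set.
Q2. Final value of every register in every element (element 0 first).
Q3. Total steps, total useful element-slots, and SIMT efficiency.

step 0: eval (v2 <= -4)              0xff
step 1: v1 <- element                0xc0
step 2: v2 <- ((v1 // 3) * min(v1, -5)) 0xc0
step 3: v1 <- min((v2 + element), (v0 * element)) 0x3f
step 4: v0 <- min((6 // -2), v2)     0x3f
step 5: eval (max(-4, v0) == 1)      0xff
step 6: v2 <- min(min(-4, v0), v1)   0xff
step 7: v0 <- (10 + (v1 + v1))       0xff
step 8: v1 <- (v1 + 9)               0xff
step 9: eval ((element + v2) <= 4)   0xff
step 10: v1 <- v2                     0xff
step 11: v1 <- min(0, (element // 3)) 0xff
step 12: v2 <- (-3 + (-5 % 5))        0xff
step 13: v1 <- max((element * -6), (v1 + v2)) 0xff
step 14: v1 <- min((v1 + v0), (v1 + v1)) 0xff
step 15: v0 <- ((element // -2) * 11) 0xff
step 16: v2 <- min(max(-1, element), (element - v0)) 0xff

Answer: 17 steps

v2: 0,1,2,3,4,5,6,7
v1: 0,-6,-6,-6,-6,-6,-6,-6
v0: 0,-11,-11,-22,-22,-33,-33,-44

steps = 17; useful = 120; efficiency = 120/136 = 15/17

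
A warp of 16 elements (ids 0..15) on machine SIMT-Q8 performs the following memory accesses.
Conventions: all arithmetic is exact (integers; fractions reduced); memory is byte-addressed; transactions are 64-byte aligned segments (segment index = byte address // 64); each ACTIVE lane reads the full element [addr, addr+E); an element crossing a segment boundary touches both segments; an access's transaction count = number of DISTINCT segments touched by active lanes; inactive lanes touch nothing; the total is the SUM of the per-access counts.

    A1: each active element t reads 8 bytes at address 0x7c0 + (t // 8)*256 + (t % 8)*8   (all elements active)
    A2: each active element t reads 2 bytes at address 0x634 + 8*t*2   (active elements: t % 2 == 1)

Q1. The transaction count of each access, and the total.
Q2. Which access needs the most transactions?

A1: 2 transactions
A2: 4 transactions

Answer: 2,4; total 6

Answer: A2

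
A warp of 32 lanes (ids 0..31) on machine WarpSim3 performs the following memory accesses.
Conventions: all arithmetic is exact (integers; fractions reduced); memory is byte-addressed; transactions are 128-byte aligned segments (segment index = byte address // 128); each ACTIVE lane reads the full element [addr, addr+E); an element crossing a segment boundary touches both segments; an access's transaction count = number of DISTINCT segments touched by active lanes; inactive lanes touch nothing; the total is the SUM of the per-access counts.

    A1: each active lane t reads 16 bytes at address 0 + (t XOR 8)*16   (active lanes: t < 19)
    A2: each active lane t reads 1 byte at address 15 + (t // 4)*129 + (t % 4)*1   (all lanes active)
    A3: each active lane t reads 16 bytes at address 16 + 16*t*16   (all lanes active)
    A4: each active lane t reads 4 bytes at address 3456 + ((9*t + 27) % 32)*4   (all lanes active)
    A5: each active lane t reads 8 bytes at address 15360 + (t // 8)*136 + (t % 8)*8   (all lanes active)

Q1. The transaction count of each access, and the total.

A1: 3 transactions
A2: 8 transactions
A3: 32 transactions
A4: 1 transaction
A5: 4 transactions

Answer: 3,8,32,1,4; total 48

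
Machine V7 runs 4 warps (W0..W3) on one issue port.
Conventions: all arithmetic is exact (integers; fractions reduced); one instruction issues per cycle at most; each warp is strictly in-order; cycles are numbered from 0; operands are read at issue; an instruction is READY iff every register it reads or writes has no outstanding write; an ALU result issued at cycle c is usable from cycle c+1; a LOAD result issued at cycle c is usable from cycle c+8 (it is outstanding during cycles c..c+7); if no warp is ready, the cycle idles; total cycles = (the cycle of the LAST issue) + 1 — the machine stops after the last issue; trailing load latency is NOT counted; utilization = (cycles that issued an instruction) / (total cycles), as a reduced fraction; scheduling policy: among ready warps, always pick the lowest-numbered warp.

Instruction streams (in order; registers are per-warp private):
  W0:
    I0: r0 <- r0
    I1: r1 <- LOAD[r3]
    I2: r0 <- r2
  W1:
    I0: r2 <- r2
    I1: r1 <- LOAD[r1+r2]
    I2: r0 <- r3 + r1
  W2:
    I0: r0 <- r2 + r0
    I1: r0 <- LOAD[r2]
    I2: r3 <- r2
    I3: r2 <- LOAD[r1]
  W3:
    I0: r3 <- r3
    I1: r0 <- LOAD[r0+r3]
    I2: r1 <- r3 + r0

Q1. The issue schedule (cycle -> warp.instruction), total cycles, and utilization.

cycle 0: W0.I0
cycle 1: W0.I1
cycle 2: W0.I2
cycle 3: W1.I0
cycle 4: W1.I1
cycle 5: W2.I0
cycle 6: W2.I1
cycle 7: W2.I2
cycle 8: W2.I3
cycle 9: W3.I0
cycle 10: W3.I1
cycle 11: idle
cycle 12: W1.I2
cycle 13: idle
cycle 14: idle
cycle 15: idle
cycle 16: idle
cycle 17: idle
cycle 18: W3.I2

Answer: 19 cycles, utilization 13/19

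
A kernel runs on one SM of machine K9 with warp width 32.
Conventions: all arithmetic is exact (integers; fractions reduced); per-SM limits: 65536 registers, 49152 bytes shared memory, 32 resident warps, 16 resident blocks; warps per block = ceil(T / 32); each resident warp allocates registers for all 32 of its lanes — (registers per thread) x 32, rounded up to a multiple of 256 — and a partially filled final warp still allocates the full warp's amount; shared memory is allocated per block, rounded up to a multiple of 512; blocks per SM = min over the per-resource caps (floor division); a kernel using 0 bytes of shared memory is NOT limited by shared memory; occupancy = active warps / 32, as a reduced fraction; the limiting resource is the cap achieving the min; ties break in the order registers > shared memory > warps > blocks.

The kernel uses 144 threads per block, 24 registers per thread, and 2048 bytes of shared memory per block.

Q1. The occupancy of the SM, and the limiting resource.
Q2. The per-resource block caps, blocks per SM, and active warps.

Answer: occupancy 15/16, limited by warps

registers: 17 blocks
shared memory: 24 blocks
warps: 6 blocks
blocks: 16 blocks

Answer: 6 blocks, 30 active warps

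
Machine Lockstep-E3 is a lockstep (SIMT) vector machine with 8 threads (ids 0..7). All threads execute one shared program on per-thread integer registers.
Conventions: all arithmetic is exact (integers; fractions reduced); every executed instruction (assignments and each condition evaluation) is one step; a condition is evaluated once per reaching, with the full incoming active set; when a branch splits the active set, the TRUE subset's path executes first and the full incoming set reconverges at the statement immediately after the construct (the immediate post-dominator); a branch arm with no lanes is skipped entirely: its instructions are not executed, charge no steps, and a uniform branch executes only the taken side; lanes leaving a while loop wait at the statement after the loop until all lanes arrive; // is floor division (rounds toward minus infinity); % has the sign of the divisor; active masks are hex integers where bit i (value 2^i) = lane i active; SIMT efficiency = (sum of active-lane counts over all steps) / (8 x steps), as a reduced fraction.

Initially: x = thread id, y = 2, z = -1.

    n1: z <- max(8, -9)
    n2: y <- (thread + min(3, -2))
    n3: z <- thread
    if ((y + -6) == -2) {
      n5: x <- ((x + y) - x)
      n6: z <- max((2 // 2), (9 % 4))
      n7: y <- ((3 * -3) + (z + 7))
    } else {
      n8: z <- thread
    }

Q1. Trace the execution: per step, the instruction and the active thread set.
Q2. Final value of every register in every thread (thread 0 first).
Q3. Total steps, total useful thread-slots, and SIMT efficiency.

step 0: z <- max(8, -9)              0xff
step 1: y <- (thread + min(3, -2))   0xff
step 2: z <- thread                  0xff
step 3: eval ((y + -6) == -2)        0xff
step 4: x <- ((x + y) - x)           0x40
step 5: z <- max((2 // 2), (9 % 4))  0x40
step 6: y <- ((3 * -3) + (z + 7))    0x40
step 7: z <- thread                  0xbf

Answer: 8 steps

x: 0,1,2,3,4,5,4,7
y: -2,-1,0,1,2,3,-1,5
z: 0,1,2,3,4,5,1,7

steps = 8; useful = 42; efficiency = 42/64 = 21/32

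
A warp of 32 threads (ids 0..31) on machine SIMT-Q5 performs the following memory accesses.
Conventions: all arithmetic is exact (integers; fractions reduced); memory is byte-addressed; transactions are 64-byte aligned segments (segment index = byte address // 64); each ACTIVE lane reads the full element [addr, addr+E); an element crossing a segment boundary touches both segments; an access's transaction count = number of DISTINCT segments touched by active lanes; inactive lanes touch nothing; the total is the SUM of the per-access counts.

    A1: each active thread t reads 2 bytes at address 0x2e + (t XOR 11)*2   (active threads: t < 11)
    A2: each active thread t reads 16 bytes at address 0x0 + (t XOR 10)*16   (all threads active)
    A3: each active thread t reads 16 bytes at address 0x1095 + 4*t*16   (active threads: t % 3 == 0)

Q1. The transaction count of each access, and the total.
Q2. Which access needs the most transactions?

A1: 2 transactions
A2: 8 transactions
A3: 11 transactions

Answer: 2,8,11; total 21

Answer: A3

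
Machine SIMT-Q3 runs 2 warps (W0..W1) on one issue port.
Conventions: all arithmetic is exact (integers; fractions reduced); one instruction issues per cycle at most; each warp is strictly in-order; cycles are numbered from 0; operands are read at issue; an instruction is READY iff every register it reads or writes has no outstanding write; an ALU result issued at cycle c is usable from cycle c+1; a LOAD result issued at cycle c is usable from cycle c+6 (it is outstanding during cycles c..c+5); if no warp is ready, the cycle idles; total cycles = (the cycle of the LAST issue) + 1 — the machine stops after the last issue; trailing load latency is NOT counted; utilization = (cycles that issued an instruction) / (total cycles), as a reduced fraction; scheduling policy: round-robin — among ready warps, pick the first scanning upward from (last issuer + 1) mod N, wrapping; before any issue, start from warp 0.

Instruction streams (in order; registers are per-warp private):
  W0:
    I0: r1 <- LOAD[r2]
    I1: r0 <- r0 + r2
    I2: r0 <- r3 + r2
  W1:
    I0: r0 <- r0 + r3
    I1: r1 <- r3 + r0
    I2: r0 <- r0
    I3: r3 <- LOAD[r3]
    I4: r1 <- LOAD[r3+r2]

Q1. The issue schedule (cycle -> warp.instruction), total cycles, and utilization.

cycle 0: W0.I0
cycle 1: W1.I0
cycle 2: W0.I1
cycle 3: W1.I1
cycle 4: W0.I2
cycle 5: W1.I2
cycle 6: W1.I3
cycle 7: idle
cycle 8: idle
cycle 9: idle
cycle 10: idle
cycle 11: idle
cycle 12: W1.I4

Answer: 13 cycles, utilization 8/13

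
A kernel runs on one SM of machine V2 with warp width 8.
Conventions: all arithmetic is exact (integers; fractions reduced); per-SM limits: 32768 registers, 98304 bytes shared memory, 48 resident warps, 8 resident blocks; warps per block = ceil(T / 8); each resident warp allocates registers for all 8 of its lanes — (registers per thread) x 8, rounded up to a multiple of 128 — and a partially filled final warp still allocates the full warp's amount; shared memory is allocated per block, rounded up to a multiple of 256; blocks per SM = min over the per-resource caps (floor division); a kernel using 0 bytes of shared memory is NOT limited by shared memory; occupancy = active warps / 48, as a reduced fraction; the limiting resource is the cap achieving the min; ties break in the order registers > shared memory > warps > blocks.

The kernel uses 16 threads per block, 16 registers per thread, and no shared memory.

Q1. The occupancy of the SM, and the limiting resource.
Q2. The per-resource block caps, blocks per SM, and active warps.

Answer: occupancy 1/3, limited by blocks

registers: 128 blocks
shared memory: no limit (kernel uses none)
warps: 24 blocks
blocks: 8 blocks

Answer: 8 blocks, 16 active warps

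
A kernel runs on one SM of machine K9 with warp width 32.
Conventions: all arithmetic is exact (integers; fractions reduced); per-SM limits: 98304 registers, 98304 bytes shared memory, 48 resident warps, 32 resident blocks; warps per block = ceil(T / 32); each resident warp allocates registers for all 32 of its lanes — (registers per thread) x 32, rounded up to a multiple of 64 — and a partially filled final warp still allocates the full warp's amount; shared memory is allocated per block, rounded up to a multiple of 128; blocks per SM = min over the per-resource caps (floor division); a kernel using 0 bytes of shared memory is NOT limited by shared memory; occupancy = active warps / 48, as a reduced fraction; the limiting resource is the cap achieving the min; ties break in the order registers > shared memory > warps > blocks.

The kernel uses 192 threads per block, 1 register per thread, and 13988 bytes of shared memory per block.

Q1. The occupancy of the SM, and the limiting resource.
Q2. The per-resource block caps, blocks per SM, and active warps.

Answer: occupancy 3/4, limited by shared memory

registers: 256 blocks
shared memory: 6 blocks
warps: 8 blocks
blocks: 32 blocks

Answer: 6 blocks, 36 active warps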